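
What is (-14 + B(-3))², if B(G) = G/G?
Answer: 169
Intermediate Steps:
B(G) = 1
(-14 + B(-3))² = (-14 + 1)² = (-13)² = 169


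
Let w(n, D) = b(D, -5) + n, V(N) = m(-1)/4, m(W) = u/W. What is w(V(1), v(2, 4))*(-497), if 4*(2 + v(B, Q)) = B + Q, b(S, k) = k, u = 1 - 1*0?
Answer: 10437/4 ≈ 2609.3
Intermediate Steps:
u = 1 (u = 1 + 0 = 1)
m(W) = 1/W
v(B, Q) = -2 + B/4 + Q/4 (v(B, Q) = -2 + (B + Q)/4 = -2 + (B/4 + Q/4) = -2 + B/4 + Q/4)
V(N) = -1/4 (V(N) = 1/(-1*4) = -1*1/4 = -1/4)
w(n, D) = -5 + n
w(V(1), v(2, 4))*(-497) = (-5 - 1/4)*(-497) = -21/4*(-497) = 10437/4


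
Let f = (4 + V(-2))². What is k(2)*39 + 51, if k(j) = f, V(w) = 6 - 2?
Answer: 2547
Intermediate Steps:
V(w) = 4
f = 64 (f = (4 + 4)² = 8² = 64)
k(j) = 64
k(2)*39 + 51 = 64*39 + 51 = 2496 + 51 = 2547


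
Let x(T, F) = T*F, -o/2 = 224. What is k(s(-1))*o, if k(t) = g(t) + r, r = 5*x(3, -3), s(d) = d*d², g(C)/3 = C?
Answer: 21504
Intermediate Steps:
o = -448 (o = -2*224 = -448)
x(T, F) = F*T
g(C) = 3*C
s(d) = d³
r = -45 (r = 5*(-3*3) = 5*(-9) = -45)
k(t) = -45 + 3*t (k(t) = 3*t - 45 = -45 + 3*t)
k(s(-1))*o = (-45 + 3*(-1)³)*(-448) = (-45 + 3*(-1))*(-448) = (-45 - 3)*(-448) = -48*(-448) = 21504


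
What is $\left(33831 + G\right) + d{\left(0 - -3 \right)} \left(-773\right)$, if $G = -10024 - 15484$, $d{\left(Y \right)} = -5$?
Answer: $12188$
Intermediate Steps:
$G = -25508$ ($G = -10024 - 15484 = -25508$)
$\left(33831 + G\right) + d{\left(0 - -3 \right)} \left(-773\right) = \left(33831 - 25508\right) - -3865 = 8323 + 3865 = 12188$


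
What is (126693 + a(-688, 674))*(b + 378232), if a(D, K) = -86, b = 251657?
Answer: 79748356623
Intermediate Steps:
(126693 + a(-688, 674))*(b + 378232) = (126693 - 86)*(251657 + 378232) = 126607*629889 = 79748356623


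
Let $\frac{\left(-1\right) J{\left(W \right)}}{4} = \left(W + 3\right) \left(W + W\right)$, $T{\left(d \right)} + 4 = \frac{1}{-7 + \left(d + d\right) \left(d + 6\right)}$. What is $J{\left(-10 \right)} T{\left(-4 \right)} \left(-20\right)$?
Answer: $- \frac{1041600}{23} \approx -45287.0$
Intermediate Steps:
$T{\left(d \right)} = -4 + \frac{1}{-7 + 2 d \left(6 + d\right)}$ ($T{\left(d \right)} = -4 + \frac{1}{-7 + \left(d + d\right) \left(d + 6\right)} = -4 + \frac{1}{-7 + 2 d \left(6 + d\right)}$)
$J{\left(W \right)} = - 8 W \left(3 + W\right)$ ($J{\left(W \right)} = - 4 \left(W + 3\right) \left(W + W\right) = - 4 \left(3 + W\right) 2 W = - 4 \cdot 2 W \left(3 + W\right) = - 8 W \left(3 + W\right)$)
$J{\left(-10 \right)} T{\left(-4 \right)} \left(-20\right) = \left(-8\right) \left(-10\right) \left(3 - 10\right) \frac{29 - -192 - 8 \left(-4\right)^{2}}{-7 + 2 \left(-4\right)^{2} + 12 \left(-4\right)} \left(-20\right) = \left(-8\right) \left(-10\right) \left(-7\right) \frac{29 + 192 - 128}{-7 + 2 \cdot 16 - 48} \left(-20\right) = - 560 \frac{29 + 192 - 128}{-7 + 32 - 48} \left(-20\right) = - 560 \frac{1}{-23} \cdot 93 \left(-20\right) = - 560 \left(\left(- \frac{1}{23}\right) 93\right) \left(-20\right) = \left(-560\right) \left(- \frac{93}{23}\right) \left(-20\right) = \frac{52080}{23} \left(-20\right) = - \frac{1041600}{23}$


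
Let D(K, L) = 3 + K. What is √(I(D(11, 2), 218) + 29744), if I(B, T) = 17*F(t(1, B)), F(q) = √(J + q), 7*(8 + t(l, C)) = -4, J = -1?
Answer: √(1457456 + 119*I*√469)/7 ≈ 172.46 + 0.15248*I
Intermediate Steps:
t(l, C) = -60/7 (t(l, C) = -8 + (⅐)*(-4) = -8 - 4/7 = -60/7)
F(q) = √(-1 + q)
I(B, T) = 17*I*√469/7 (I(B, T) = 17*√(-1 - 60/7) = 17*√(-67/7) = 17*(I*√469/7) = 17*I*√469/7)
√(I(D(11, 2), 218) + 29744) = √(17*I*√469/7 + 29744) = √(29744 + 17*I*√469/7)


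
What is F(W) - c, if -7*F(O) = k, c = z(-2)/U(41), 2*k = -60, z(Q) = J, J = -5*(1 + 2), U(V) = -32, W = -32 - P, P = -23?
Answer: 855/224 ≈ 3.8170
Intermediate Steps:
W = -9 (W = -32 - 1*(-23) = -32 + 23 = -9)
J = -15 (J = -5*3 = -15)
z(Q) = -15
k = -30 (k = (1/2)*(-60) = -30)
c = 15/32 (c = -15/(-32) = -15*(-1/32) = 15/32 ≈ 0.46875)
F(O) = 30/7 (F(O) = -1/7*(-30) = 30/7)
F(W) - c = 30/7 - 1*15/32 = 30/7 - 15/32 = 855/224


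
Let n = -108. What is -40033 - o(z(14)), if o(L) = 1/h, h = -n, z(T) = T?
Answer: -4323565/108 ≈ -40033.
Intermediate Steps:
h = 108 (h = -1*(-108) = 108)
o(L) = 1/108
-40033 - o(z(14)) = -40033 - 1*1/108 = -40033 - 1/108 = -4323565/108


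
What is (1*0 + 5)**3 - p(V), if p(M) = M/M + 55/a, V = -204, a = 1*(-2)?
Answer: 303/2 ≈ 151.50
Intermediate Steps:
a = -2
p(M) = -53/2 (p(M) = M/M + 55/(-2) = 1 + 55*(-1/2) = 1 - 55/2 = -53/2)
(1*0 + 5)**3 - p(V) = (1*0 + 5)**3 - 1*(-53/2) = (0 + 5)**3 + 53/2 = 5**3 + 53/2 = 125 + 53/2 = 303/2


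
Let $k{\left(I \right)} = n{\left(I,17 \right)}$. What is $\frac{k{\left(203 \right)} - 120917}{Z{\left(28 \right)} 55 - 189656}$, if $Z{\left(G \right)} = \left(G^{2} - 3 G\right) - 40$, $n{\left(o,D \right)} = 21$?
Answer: $\frac{30224}{38339} \approx 0.78834$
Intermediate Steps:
$Z{\left(G \right)} = -40 + G^{2} - 3 G$
$k{\left(I \right)} = 21$
$\frac{k{\left(203 \right)} - 120917}{Z{\left(28 \right)} 55 - 189656} = \frac{21 - 120917}{\left(-40 + 28^{2} - 84\right) 55 - 189656} = - \frac{120896}{\left(-40 + 784 - 84\right) 55 - 189656} = - \frac{120896}{660 \cdot 55 - 189656} = - \frac{120896}{36300 - 189656} = - \frac{120896}{-153356} = \left(-120896\right) \left(- \frac{1}{153356}\right) = \frac{30224}{38339}$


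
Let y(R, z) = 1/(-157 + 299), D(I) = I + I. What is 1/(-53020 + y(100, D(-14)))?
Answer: -142/7528839 ≈ -1.8861e-5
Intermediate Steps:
D(I) = 2*I
y(R, z) = 1/142
1/(-53020 + y(100, D(-14))) = 1/(-53020 + 1/142) = 1/(-7528839/142) = -142/7528839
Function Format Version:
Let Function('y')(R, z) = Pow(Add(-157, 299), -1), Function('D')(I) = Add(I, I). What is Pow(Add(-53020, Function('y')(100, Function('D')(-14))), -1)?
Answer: Rational(-142, 7528839) ≈ -1.8861e-5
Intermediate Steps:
Function('D')(I) = Mul(2, I)
Function('y')(R, z) = Rational(1, 142) (Function('y')(R, z) = Pow(142, -1) = Rational(1, 142))
Pow(Add(-53020, Function('y')(100, Function('D')(-14))), -1) = Pow(Add(-53020, Rational(1, 142)), -1) = Pow(Rational(-7528839, 142), -1) = Rational(-142, 7528839)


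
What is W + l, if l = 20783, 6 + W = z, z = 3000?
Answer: 23777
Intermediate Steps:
W = 2994 (W = -6 + 3000 = 2994)
W + l = 2994 + 20783 = 23777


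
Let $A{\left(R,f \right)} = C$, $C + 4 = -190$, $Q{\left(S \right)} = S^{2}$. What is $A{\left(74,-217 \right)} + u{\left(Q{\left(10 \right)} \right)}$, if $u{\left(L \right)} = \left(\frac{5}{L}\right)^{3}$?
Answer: $- \frac{1551999}{8000} \approx -194.0$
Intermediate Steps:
$C = -194$ ($C = -4 - 190 = -194$)
$u{\left(L \right)} = \frac{125}{L^{3}}$
$A{\left(R,f \right)} = -194$
$A{\left(74,-217 \right)} + u{\left(Q{\left(10 \right)} \right)} = -194 + \frac{125}{1000000} = -194 + 125 \cdot \frac{1}{1000000} = -194 + \frac{1}{8000} = - \frac{1551999}{8000}$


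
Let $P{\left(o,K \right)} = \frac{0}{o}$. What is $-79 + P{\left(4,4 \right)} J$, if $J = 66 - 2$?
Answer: $-79$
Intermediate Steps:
$P{\left(o,K \right)} = 0$
$J = 64$
$-79 + P{\left(4,4 \right)} J = -79 + 0 \cdot 64 = -79 + 0 = -79$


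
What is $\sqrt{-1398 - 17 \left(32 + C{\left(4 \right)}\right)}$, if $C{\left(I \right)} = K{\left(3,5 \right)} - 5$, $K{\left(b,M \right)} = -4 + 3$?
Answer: $4 i \sqrt{115} \approx 42.895 i$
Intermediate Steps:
$K{\left(b,M \right)} = -1$
$C{\left(I \right)} = -6$ ($C{\left(I \right)} = -1 - 5 = -6$)
$\sqrt{-1398 - 17 \left(32 + C{\left(4 \right)}\right)} = \sqrt{-1398 - 17 \left(32 - 6\right)} = \sqrt{-1398 - 442} = \sqrt{-1840} = 4 i \sqrt{115}$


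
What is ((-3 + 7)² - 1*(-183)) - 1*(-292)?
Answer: 491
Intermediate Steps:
((-3 + 7)² - 1*(-183)) - 1*(-292) = (4² + 183) + 292 = (16 + 183) + 292 = 199 + 292 = 491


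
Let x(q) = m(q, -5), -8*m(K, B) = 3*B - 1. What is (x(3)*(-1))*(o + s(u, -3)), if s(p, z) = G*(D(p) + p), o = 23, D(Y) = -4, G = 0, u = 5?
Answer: -46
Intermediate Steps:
m(K, B) = ⅛ - 3*B/8 (m(K, B) = -(3*B - 1)/8 = -(-1 + 3*B)/8 = ⅛ - 3*B/8)
x(q) = 2 (x(q) = ⅛ - 3/8*(-5) = ⅛ + 15/8 = 2)
s(p, z) = 0 (s(p, z) = 0*(-4 + p) = 0)
(x(3)*(-1))*(o + s(u, -3)) = (2*(-1))*(23 + 0) = -2*23 = -46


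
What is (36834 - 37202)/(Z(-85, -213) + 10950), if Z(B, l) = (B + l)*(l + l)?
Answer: -184/68949 ≈ -0.0026686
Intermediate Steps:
Z(B, l) = 2*l*(B + l) (Z(B, l) = (B + l)*(2*l) = 2*l*(B + l))
(36834 - 37202)/(Z(-85, -213) + 10950) = (36834 - 37202)/(2*(-213)*(-85 - 213) + 10950) = -368/(2*(-213)*(-298) + 10950) = -368/(126948 + 10950) = -368/137898 = -368*1/137898 = -184/68949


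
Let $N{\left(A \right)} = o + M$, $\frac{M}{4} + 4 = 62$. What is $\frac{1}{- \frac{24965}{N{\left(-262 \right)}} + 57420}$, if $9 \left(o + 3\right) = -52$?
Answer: $\frac{2009}{115132095} \approx 1.745 \cdot 10^{-5}$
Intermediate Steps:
$M = 232$ ($M = -16 + 4 \cdot 62 = -16 + 248 = 232$)
$o = - \frac{79}{9}$ ($o = -3 + \frac{1}{9} \left(-52\right) = -3 - \frac{52}{9} = - \frac{79}{9} \approx -8.7778$)
$N{\left(A \right)} = \frac{2009}{9}$ ($N{\left(A \right)} = - \frac{79}{9} + 232 = \frac{2009}{9}$)
$\frac{1}{- \frac{24965}{N{\left(-262 \right)}} + 57420} = \frac{1}{- \frac{24965}{\frac{2009}{9}} + 57420} = \frac{1}{\left(-24965\right) \frac{9}{2009} + 57420} = \frac{1}{- \frac{224685}{2009} + 57420} = \frac{1}{\frac{115132095}{2009}} = \frac{2009}{115132095}$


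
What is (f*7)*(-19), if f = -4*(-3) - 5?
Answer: -931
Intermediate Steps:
f = 7 (f = 12 - 5 = 7)
(f*7)*(-19) = (7*7)*(-19) = 49*(-19) = -931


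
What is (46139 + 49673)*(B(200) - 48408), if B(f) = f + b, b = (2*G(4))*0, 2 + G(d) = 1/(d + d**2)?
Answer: -4618904896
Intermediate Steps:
G(d) = -2 + 1/(d + d**2)
b = 0 (b = (2*((1 - 2*4 - 2*4**2)/(4*(1 + 4))))*0 = (2*((1/4)*(1 - 8 - 2*16)/5))*0 = (2*((1/4)*(1/5)*(1 - 8 - 32)))*0 = (2*((1/4)*(1/5)*(-39)))*0 = (2*(-39/20))*0 = -39/10*0 = 0)
B(f) = f (B(f) = f + 0 = f)
(46139 + 49673)*(B(200) - 48408) = (46139 + 49673)*(200 - 48408) = 95812*(-48208) = -4618904896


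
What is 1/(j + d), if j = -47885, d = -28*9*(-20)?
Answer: -1/42845 ≈ -2.3340e-5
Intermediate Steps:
d = 5040 (d = -252*(-20) = 5040)
1/(j + d) = 1/(-47885 + 5040) = 1/(-42845) = -1/42845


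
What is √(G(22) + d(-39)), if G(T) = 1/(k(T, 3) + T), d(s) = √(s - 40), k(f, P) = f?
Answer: √(11 + 484*I*√79)/22 ≈ 2.1108 + 2.1054*I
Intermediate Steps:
d(s) = √(-40 + s)
G(T) = 1/(2*T) (G(T) = 1/(T + T) = 1/(2*T))
√(G(22) + d(-39)) = √((½)/22 + √(-40 - 39)) = √((½)*(1/22) + √(-79)) = √(1/44 + I*√79)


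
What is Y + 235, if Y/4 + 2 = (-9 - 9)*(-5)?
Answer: 587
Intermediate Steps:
Y = 352 (Y = -8 + 4*((-9 - 9)*(-5)) = -8 + 4*(-18*(-5)) = -8 + 4*90 = -8 + 360 = 352)
Y + 235 = 352 + 235 = 587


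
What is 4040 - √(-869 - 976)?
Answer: 4040 - 3*I*√205 ≈ 4040.0 - 42.953*I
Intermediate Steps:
4040 - √(-869 - 976) = 4040 - √(-1845) = 4040 - 3*I*√205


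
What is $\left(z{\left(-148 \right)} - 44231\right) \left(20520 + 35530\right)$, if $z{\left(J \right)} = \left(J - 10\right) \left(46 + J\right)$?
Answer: $-1575845750$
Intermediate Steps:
$z{\left(J \right)} = \left(-10 + J\right) \left(46 + J\right)$
$\left(z{\left(-148 \right)} - 44231\right) \left(20520 + 35530\right) = \left(\left(-460 + \left(-148\right)^{2} + 36 \left(-148\right)\right) - 44231\right) \left(20520 + 35530\right) = \left(\left(-460 + 21904 - 5328\right) - 44231\right) 56050 = \left(16116 - 44231\right) 56050 = \left(-28115\right) 56050 = -1575845750$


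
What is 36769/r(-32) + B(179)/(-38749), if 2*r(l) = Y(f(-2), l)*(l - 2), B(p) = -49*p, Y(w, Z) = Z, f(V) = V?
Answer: 1429533405/21079456 ≈ 67.816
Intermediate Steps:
r(l) = l*(-2 + l)/2 (r(l) = (l*(l - 2))/2 = (l*(-2 + l))/2 = l*(-2 + l)/2)
36769/r(-32) + B(179)/(-38749) = 36769/(((½)*(-32)*(-2 - 32))) - 49*179/(-38749) = 36769/(((½)*(-32)*(-34))) - 8771*(-1/38749) = 36769/544 + 8771/38749 = 1429533405/21079456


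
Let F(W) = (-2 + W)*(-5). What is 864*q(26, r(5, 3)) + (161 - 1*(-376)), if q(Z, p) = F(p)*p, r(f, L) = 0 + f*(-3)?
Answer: -1101063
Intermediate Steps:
F(W) = 10 - 5*W
r(f, L) = -3*f (r(f, L) = 0 - 3*f = -3*f)
q(Z, p) = p*(10 - 5*p) (q(Z, p) = (10 - 5*p)*p = p*(10 - 5*p))
864*q(26, r(5, 3)) + (161 - 1*(-376)) = 864*(5*(-3*5)*(2 - (-3)*5)) + (161 - 1*(-376)) = 864*(5*(-15)*(2 - 1*(-15))) + (161 + 376) = 864*(5*(-15)*(2 + 15)) + 537 = 864*(5*(-15)*17) + 537 = 864*(-1275) + 537 = -1101600 + 537 = -1101063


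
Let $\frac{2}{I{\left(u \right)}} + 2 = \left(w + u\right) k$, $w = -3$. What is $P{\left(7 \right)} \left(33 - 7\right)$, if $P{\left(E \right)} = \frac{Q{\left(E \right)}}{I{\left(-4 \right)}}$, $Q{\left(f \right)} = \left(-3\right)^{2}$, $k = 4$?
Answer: $-3510$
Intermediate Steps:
$I{\left(u \right)} = \frac{2}{-14 + 4 u}$ ($I{\left(u \right)} = \frac{2}{-2 + \left(-3 + u\right) 4} = \frac{2}{-2 + \left(-12 + 4 u\right)} = \frac{2}{-14 + 4 u}$)
$Q{\left(f \right)} = 9$
$P{\left(E \right)} = -135$ ($P{\left(E \right)} = \frac{9}{\frac{1}{-7 + 2 \left(-4\right)}} = \frac{9}{\frac{1}{-7 - 8}} = \frac{9}{\frac{1}{-15}} = \frac{9}{- \frac{1}{15}} = 9 \left(-15\right) = -135$)
$P{\left(7 \right)} \left(33 - 7\right) = - 135 \left(33 - 7\right) = \left(-135\right) 26 = -3510$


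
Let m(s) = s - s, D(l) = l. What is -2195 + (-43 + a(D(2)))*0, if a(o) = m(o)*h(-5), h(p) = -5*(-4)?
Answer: -2195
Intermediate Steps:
h(p) = 20
m(s) = 0
a(o) = 0 (a(o) = 0*20 = 0)
-2195 + (-43 + a(D(2)))*0 = -2195 + (-43 + 0)*0 = -2195 - 43*0 = -2195 + 0 = -2195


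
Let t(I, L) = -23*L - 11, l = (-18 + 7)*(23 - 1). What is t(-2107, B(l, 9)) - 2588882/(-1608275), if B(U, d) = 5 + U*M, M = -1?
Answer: -9151712418/1608275 ≈ -5690.4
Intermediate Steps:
l = -242 (l = -11*22 = -242)
B(U, d) = 5 - U (B(U, d) = 5 + U*(-1) = 5 - U)
t(I, L) = -11 - 23*L
t(-2107, B(l, 9)) - 2588882/(-1608275) = (-11 - 23*(5 - 1*(-242))) - 2588882/(-1608275) = (-11 - 23*(5 + 242)) - 2588882*(-1)/1608275 = (-11 - 23*247) - 1*(-2588882/1608275) = (-11 - 5681) + 2588882/1608275 = -5692 + 2588882/1608275 = -9151712418/1608275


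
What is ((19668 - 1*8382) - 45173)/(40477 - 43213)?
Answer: 33887/2736 ≈ 12.386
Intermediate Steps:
((19668 - 1*8382) - 45173)/(40477 - 43213) = ((19668 - 8382) - 45173)/(-2736) = (11286 - 45173)*(-1/2736) = -33887*(-1/2736) = 33887/2736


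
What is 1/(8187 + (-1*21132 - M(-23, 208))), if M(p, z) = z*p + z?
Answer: -1/8369 ≈ -0.00011949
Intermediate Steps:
M(p, z) = z + p*z (M(p, z) = p*z + z = z + p*z)
1/(8187 + (-1*21132 - M(-23, 208))) = 1/(8187 + (-1*21132 - 208*(1 - 23))) = 1/(8187 + (-21132 - 208*(-22))) = 1/(8187 + (-21132 - 1*(-4576))) = 1/(8187 + (-21132 + 4576)) = 1/(8187 - 16556) = 1/(-8369) = -1/8369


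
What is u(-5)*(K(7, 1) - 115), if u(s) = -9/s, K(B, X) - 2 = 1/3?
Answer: -1014/5 ≈ -202.80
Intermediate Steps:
K(B, X) = 7/3 (K(B, X) = 2 + 1/3 = 2 + ⅓ = 7/3)
u(-5)*(K(7, 1) - 115) = (-9/(-5))*(7/3 - 115) = -9*(-⅕)*(-338/3) = (9/5)*(-338/3) = -1014/5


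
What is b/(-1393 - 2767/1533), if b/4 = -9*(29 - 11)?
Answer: 248346/534559 ≈ 0.46458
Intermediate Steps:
b = -648 (b = 4*(-9*(29 - 11)) = 4*(-9*18) = 4*(-162) = -648)
b/(-1393 - 2767/1533) = -648/(-1393 - 2767/1533) = -648/(-2138236/1533) = -648*(-1533/2138236) = 248346/534559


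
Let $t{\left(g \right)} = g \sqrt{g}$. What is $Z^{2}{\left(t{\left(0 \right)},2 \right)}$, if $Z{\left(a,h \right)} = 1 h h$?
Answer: $16$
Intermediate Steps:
$t{\left(g \right)} = g^{\frac{3}{2}}$
$Z{\left(a,h \right)} = h^{2}$ ($Z{\left(a,h \right)} = h h = h^{2}$)
$Z^{2}{\left(t{\left(0 \right)},2 \right)} = \left(2^{2}\right)^{2} = 4^{2} = 16$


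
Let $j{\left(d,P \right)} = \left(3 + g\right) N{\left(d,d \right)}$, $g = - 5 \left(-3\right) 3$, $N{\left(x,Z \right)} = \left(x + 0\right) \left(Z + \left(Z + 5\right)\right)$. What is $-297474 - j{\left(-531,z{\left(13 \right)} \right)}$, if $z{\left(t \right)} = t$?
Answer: $-27238290$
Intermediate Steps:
$N{\left(x,Z \right)} = x \left(5 + 2 Z\right)$ ($N{\left(x,Z \right)} = x \left(Z + \left(5 + Z\right)\right) = x \left(5 + 2 Z\right)$)
$g = 45$ ($g = - \left(-15\right) 3 = \left(-1\right) \left(-45\right) = 45$)
$j{\left(d,P \right)} = 48 d \left(5 + 2 d\right)$ ($j{\left(d,P \right)} = \left(3 + 45\right) d \left(5 + 2 d\right) = 48 d \left(5 + 2 d\right)$)
$-297474 - j{\left(-531,z{\left(13 \right)} \right)} = -297474 - 48 \left(-531\right) \left(5 + 2 \left(-531\right)\right) = -297474 - 48 \left(-531\right) \left(5 - 1062\right) = -297474 - 48 \left(-531\right) \left(-1057\right) = -297474 - 26940816 = -27238290$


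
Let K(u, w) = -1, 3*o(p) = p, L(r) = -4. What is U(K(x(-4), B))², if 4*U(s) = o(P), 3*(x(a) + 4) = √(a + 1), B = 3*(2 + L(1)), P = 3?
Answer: 1/16 ≈ 0.062500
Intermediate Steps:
o(p) = p/3
B = -6 (B = 3*(2 - 4) = 3*(-2) = -6)
x(a) = -4 + √(1 + a)/3 (x(a) = -4 + √(a + 1)/3 = -4 + √(1 + a)/3)
U(s) = ¼ (U(s) = ((⅓)*3)/4 = (¼)*1 = ¼)
U(K(x(-4), B))² = (¼)² = 1/16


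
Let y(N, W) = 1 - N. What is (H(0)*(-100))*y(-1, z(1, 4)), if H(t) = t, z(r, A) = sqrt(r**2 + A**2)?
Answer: 0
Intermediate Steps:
z(r, A) = sqrt(A**2 + r**2)
(H(0)*(-100))*y(-1, z(1, 4)) = (0*(-100))*(1 - 1*(-1)) = 0*(1 + 1) = 0*2 = 0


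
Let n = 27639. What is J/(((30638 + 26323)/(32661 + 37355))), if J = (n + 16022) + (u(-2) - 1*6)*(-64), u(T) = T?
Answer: 3092816768/56961 ≈ 54297.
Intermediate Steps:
J = 44173 (J = (27639 + 16022) + (-2 - 1*6)*(-64) = 43661 + (-2 - 6)*(-64) = 43661 - 8*(-64) = 43661 + 512 = 44173)
J/(((30638 + 26323)/(32661 + 37355))) = 44173/(((30638 + 26323)/(32661 + 37355))) = 44173/((56961/70016)) = 44173/((56961*(1/70016))) = 44173/(56961/70016) = 44173*(70016/56961) = 3092816768/56961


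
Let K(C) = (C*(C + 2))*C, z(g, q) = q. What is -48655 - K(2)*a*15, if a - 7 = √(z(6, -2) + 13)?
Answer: -50335 - 240*√11 ≈ -51131.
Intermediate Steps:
K(C) = C²*(2 + C) (K(C) = (C*(2 + C))*C = C²*(2 + C))
a = 7 + √11 (a = 7 + √(-2 + 13) = 7 + √11 ≈ 10.317)
-48655 - K(2)*a*15 = -48655 - (2²*(2 + 2))*(7 + √11)*15 = -48655 - (4*4)*(7 + √11)*15 = -48655 - 16*(7 + √11)*15 = -48655 - (112 + 16*√11)*15 = -48655 - (1680 + 240*√11) = -48655 + (-1680 - 240*√11) = -50335 - 240*√11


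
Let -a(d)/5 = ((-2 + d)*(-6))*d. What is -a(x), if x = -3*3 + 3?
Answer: -1440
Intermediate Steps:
x = -6 (x = -9 + 3 = -6)
a(d) = -5*d*(12 - 6*d) (a(d) = -5*(-2 + d)*(-6)*d = -5*(12 - 6*d)*d = -5*d*(12 - 6*d))
-a(x) = -30*(-6)*(-2 - 6) = -30*(-6)*(-8) = -1*1440 = -1440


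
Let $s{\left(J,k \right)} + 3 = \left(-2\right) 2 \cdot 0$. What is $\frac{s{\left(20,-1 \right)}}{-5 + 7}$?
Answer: $- \frac{3}{2} \approx -1.5$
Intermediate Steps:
$s{\left(J,k \right)} = -3$ ($s{\left(J,k \right)} = -3 + \left(-2\right) 2 \cdot 0 = -3 - 0 = -3 + 0 = -3$)
$\frac{s{\left(20,-1 \right)}}{-5 + 7} = \frac{1}{-5 + 7} \left(-3\right) = \frac{1}{2} \left(-3\right) = - \frac{3}{2}$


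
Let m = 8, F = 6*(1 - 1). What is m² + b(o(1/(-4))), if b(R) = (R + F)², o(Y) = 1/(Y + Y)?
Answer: 68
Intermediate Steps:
F = 0 (F = 6*0 = 0)
o(Y) = 1/(2*Y)
b(R) = R² (b(R) = (R + 0)² = R²)
m² + b(o(1/(-4))) = 8² + (1/(2*(1/(-4))))² = 64 + (1/(2*(-¼)))² = 64 + ((½)*(-4))² = 64 + (-2)² = 64 + 4 = 68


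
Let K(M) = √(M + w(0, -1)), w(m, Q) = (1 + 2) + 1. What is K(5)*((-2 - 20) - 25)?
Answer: -141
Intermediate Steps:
w(m, Q) = 4 (w(m, Q) = 3 + 1 = 4)
K(M) = √(4 + M) (K(M) = √(M + 4) = √(4 + M))
K(5)*((-2 - 20) - 25) = √(4 + 5)*((-2 - 20) - 25) = √9*(-22 - 25) = 3*(-47) = -141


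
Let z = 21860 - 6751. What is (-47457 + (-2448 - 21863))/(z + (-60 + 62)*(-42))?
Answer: -71768/15025 ≈ -4.7766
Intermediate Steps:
z = 15109
(-47457 + (-2448 - 21863))/(z + (-60 + 62)*(-42)) = (-47457 + (-2448 - 21863))/(15109 + (-60 + 62)*(-42)) = (-47457 - 24311)/(15109 + 2*(-42)) = -71768/(15109 - 84) = -71768/15025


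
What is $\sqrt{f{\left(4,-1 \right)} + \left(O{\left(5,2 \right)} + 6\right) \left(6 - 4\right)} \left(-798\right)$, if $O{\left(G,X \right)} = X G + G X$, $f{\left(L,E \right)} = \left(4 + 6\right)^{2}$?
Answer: $- 1596 \sqrt{38} \approx -9838.4$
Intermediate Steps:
$f{\left(L,E \right)} = 100$ ($f{\left(L,E \right)} = 10^{2} = 100$)
$O{\left(G,X \right)} = 2 G X$ ($O{\left(G,X \right)} = G X + G X = 2 G X$)
$\sqrt{f{\left(4,-1 \right)} + \left(O{\left(5,2 \right)} + 6\right) \left(6 - 4\right)} \left(-798\right) = \sqrt{100 + \left(2 \cdot 5 \cdot 2 + 6\right) \left(6 - 4\right)} \left(-798\right) = \sqrt{100 + \left(20 + 6\right) 2} \left(-798\right) = \sqrt{100 + 26 \cdot 2} \left(-798\right) = \sqrt{100 + 52} \left(-798\right) = \sqrt{152} \left(-798\right) = 2 \sqrt{38} \left(-798\right) = - 1596 \sqrt{38}$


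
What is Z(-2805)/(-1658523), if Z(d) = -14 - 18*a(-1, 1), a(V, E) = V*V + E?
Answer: 50/1658523 ≈ 3.0147e-5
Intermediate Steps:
a(V, E) = E + V**2 (a(V, E) = V**2 + E = E + V**2)
Z(d) = -50 (Z(d) = -14 - 18*(1 + (-1)**2) = -14 - 18*(1 + 1) = -14 - 18*2 = -14 - 36 = -50)
Z(-2805)/(-1658523) = -50/(-1658523) = -50*(-1/1658523) = 50/1658523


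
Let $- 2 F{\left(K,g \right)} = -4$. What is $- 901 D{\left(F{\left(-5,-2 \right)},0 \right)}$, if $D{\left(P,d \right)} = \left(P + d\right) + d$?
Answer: $-1802$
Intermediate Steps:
$F{\left(K,g \right)} = 2$ ($F{\left(K,g \right)} = \left(- \frac{1}{2}\right) \left(-4\right) = 2$)
$D{\left(P,d \right)} = P + 2 d$
$- 901 D{\left(F{\left(-5,-2 \right)},0 \right)} = - 901 \left(2 + 2 \cdot 0\right) = - 901 \left(2 + 0\right) = \left(-901\right) 2 = -1802$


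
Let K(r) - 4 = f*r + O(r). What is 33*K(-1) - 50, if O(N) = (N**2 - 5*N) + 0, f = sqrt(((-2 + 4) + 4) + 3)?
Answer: 181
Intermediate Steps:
f = 3 (f = sqrt((2 + 4) + 3) = sqrt(6 + 3) = sqrt(9) = 3)
O(N) = N**2 - 5*N
K(r) = 4 + 3*r + r*(-5 + r) (K(r) = 4 + (3*r + r*(-5 + r)) = 4 + 3*r + r*(-5 + r))
33*K(-1) - 50 = 33*(4 + (-1)**2 - 2*(-1)) - 50 = 33*(4 + 1 + 2) - 50 = 33*7 - 50 = 231 - 50 = 181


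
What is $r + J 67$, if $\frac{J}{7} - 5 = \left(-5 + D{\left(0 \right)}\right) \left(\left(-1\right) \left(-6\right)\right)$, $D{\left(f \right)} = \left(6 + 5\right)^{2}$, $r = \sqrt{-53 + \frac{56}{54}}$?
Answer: $328769 + \frac{i \sqrt{4209}}{9} \approx 3.2877 \cdot 10^{5} + 7.2085 i$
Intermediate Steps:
$r = \frac{i \sqrt{4209}}{9}$ ($r = \sqrt{-53 + 56 \cdot \frac{1}{54}} = \sqrt{-53 + \frac{28}{27}} = \sqrt{- \frac{1403}{27}} = \frac{i \sqrt{4209}}{9} \approx 7.2085 i$)
$D{\left(f \right)} = 121$ ($D{\left(f \right)} = 11^{2} = 121$)
$J = 4907$ ($J = 35 + 7 \left(-5 + 121\right) \left(\left(-1\right) \left(-6\right)\right) = 35 + 7 \cdot 116 \cdot 6 = 35 + 7 \cdot 696 = 35 + 4872 = 4907$)
$r + J 67 = \frac{i \sqrt{4209}}{9} + 4907 \cdot 67 = \frac{i \sqrt{4209}}{9} + 328769 = 328769 + \frac{i \sqrt{4209}}{9}$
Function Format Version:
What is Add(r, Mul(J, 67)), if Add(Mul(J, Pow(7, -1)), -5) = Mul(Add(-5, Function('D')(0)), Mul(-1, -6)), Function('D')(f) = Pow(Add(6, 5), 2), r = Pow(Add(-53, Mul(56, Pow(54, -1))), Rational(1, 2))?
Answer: Add(328769, Mul(Rational(1, 9), I, Pow(4209, Rational(1, 2)))) ≈ Add(3.2877e+5, Mul(7.2085, I))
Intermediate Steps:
r = Mul(Rational(1, 9), I, Pow(4209, Rational(1, 2))) (r = Pow(Add(-53, Mul(56, Rational(1, 54))), Rational(1, 2)) = Pow(Add(-53, Rational(28, 27)), Rational(1, 2)) = Pow(Rational(-1403, 27), Rational(1, 2)) = Mul(Rational(1, 9), I, Pow(4209, Rational(1, 2))) ≈ Mul(7.2085, I))
Function('D')(f) = 121 (Function('D')(f) = Pow(11, 2) = 121)
J = 4907 (J = Add(35, Mul(7, Mul(Add(-5, 121), Mul(-1, -6)))) = Add(35, Mul(7, Mul(116, 6))) = Add(35, Mul(7, 696)) = Add(35, 4872) = 4907)
Add(r, Mul(J, 67)) = Add(Mul(Rational(1, 9), I, Pow(4209, Rational(1, 2))), Mul(4907, 67)) = Add(Mul(Rational(1, 9), I, Pow(4209, Rational(1, 2))), 328769) = Add(328769, Mul(Rational(1, 9), I, Pow(4209, Rational(1, 2))))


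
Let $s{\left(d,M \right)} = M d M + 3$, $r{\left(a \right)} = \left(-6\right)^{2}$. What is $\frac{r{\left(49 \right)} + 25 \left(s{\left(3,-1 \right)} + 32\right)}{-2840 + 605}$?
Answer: $- \frac{986}{2235} \approx -0.44116$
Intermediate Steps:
$r{\left(a \right)} = 36$
$s{\left(d,M \right)} = 3 + d M^{2}$ ($s{\left(d,M \right)} = d M^{2} + 3 = 3 + d M^{2}$)
$\frac{r{\left(49 \right)} + 25 \left(s{\left(3,-1 \right)} + 32\right)}{-2840 + 605} = \frac{36 + 25 \left(\left(3 + 3 \left(-1\right)^{2}\right) + 32\right)}{-2840 + 605} = \frac{36 + 25 \left(\left(3 + 3 \cdot 1\right) + 32\right)}{-2235} = \left(36 + 25 \left(\left(3 + 3\right) + 32\right)\right) \left(- \frac{1}{2235}\right) = \left(36 + 25 \left(6 + 32\right)\right) \left(- \frac{1}{2235}\right) = \left(36 + 25 \cdot 38\right) \left(- \frac{1}{2235}\right) = \left(36 + 950\right) \left(- \frac{1}{2235}\right) = 986 \left(- \frac{1}{2235}\right) = - \frac{986}{2235}$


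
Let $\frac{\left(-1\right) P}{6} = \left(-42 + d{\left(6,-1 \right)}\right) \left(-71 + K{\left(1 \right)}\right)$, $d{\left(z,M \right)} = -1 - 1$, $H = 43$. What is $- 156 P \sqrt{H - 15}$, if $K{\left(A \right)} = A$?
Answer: $5765760 \sqrt{7} \approx 1.5255 \cdot 10^{7}$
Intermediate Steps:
$d{\left(z,M \right)} = -2$ ($d{\left(z,M \right)} = -1 - 1 = -2$)
$P = -18480$ ($P = - 6 \left(-42 - 2\right) \left(-71 + 1\right) = - 6 \left(\left(-44\right) \left(-70\right)\right) = \left(-6\right) 3080 = -18480$)
$- 156 P \sqrt{H - 15} = \left(-156\right) \left(-18480\right) \sqrt{43 - 15} = 2882880 \sqrt{28} = 2882880 \cdot 2 \sqrt{7} = 5765760 \sqrt{7}$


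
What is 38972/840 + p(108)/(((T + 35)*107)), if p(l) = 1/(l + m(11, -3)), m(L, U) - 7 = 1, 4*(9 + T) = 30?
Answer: 1012789774/21829605 ≈ 46.395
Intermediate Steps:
T = -3/2 (T = -9 + (¼)*30 = -9 + 15/2 = -3/2 ≈ -1.5000)
m(L, U) = 8 (m(L, U) = 7 + 1 = 8)
p(l) = 1/(8 + l) (p(l) = 1/(l + 8) = 1/(8 + l))
38972/840 + p(108)/(((T + 35)*107)) = 38972/840 + 1/((8 + 108)*(((-3/2 + 35)*107))) = 38972*(1/840) + 1/(116*(((67/2)*107))) = 9743/210 + 1/(116*(7169/2)) = 9743/210 + (1/116)*(2/7169) = 9743/210 + 1/415802 = 1012789774/21829605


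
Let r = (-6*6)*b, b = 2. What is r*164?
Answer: -11808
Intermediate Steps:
r = -72 (r = -6*6*2 = -36*2 = -72)
r*164 = -72*164 = -11808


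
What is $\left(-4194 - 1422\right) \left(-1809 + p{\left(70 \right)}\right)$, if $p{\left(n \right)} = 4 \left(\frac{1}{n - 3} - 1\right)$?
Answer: $\frac{682158672}{67} \approx 1.0181 \cdot 10^{7}$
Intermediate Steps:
$p{\left(n \right)} = -4 + \frac{4}{-3 + n}$ ($p{\left(n \right)} = 4 \left(\frac{1}{-3 + n} - 1\right) = 4 \left(-1 + \frac{1}{-3 + n}\right) = -4 + \frac{4}{-3 + n}$)
$\left(-4194 - 1422\right) \left(-1809 + p{\left(70 \right)}\right) = \left(-4194 - 1422\right) \left(-1809 + \frac{4 \left(4 - 70\right)}{-3 + 70}\right) = - 5616 \left(-1809 + \frac{4 \left(4 - 70\right)}{67}\right) = - 5616 \left(-1809 + 4 \cdot \frac{1}{67} \left(-66\right)\right) = - 5616 \left(-1809 - \frac{264}{67}\right) = \left(-5616\right) \left(- \frac{121467}{67}\right) = \frac{682158672}{67}$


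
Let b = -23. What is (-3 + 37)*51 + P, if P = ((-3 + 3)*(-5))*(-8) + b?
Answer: 1711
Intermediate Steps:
P = -23 (P = ((-3 + 3)*(-5))*(-8) - 23 = (0*(-5))*(-8) - 23 = 0*(-8) - 23 = 0 - 23 = -23)
(-3 + 37)*51 + P = (-3 + 37)*51 - 23 = 34*51 - 23 = 1734 - 23 = 1711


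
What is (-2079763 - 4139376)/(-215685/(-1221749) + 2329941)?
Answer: -7598226854111/2846603302494 ≈ -2.6692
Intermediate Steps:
(-2079763 - 4139376)/(-215685/(-1221749) + 2329941) = -6219139/(-215685*(-1/1221749) + 2329941) = -6219139/(215685/1221749 + 2329941) = -6219139/2846603302494/1221749 = -6219139*1221749/2846603302494 = -7598226854111/2846603302494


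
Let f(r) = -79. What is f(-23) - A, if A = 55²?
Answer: -3104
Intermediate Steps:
A = 3025
f(-23) - A = -79 - 1*3025 = -79 - 3025 = -3104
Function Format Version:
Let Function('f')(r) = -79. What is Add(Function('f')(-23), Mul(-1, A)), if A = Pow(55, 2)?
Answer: -3104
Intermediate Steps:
A = 3025
Add(Function('f')(-23), Mul(-1, A)) = Add(-79, Mul(-1, 3025)) = Add(-79, -3025) = -3104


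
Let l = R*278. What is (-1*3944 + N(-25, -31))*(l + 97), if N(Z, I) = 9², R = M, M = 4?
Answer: -4670367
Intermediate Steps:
R = 4
N(Z, I) = 81
l = 1112 (l = 4*278 = 1112)
(-1*3944 + N(-25, -31))*(l + 97) = (-1*3944 + 81)*(1112 + 97) = (-3944 + 81)*1209 = -3863*1209 = -4670367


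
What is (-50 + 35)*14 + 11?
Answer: -199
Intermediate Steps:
(-50 + 35)*14 + 11 = -15*14 + 11 = -210 + 11 = -199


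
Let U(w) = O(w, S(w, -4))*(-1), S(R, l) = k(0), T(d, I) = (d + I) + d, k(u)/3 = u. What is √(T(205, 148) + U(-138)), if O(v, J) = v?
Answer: 2*√174 ≈ 26.382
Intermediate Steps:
k(u) = 3*u
T(d, I) = I + 2*d (T(d, I) = (I + d) + d = I + 2*d)
S(R, l) = 0 (S(R, l) = 3*0 = 0)
U(w) = -w (U(w) = w*(-1) = -w)
√(T(205, 148) + U(-138)) = √((148 + 2*205) - 1*(-138)) = √((148 + 410) + 138) = √(558 + 138) = √696 = 2*√174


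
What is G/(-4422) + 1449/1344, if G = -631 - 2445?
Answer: 250991/141504 ≈ 1.7737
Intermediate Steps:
G = -3076
G/(-4422) + 1449/1344 = -3076/(-4422) + 1449/1344 = -3076*(-1/4422) + 1449*(1/1344) = 1538/2211 + 69/64 = 250991/141504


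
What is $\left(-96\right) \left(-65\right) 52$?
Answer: $324480$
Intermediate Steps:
$\left(-96\right) \left(-65\right) 52 = 6240 \cdot 52 = 324480$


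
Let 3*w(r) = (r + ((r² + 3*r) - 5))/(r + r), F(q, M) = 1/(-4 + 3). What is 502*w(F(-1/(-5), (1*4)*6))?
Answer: 2008/3 ≈ 669.33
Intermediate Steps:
F(q, M) = -1 (F(q, M) = 1/(-1) = -1)
w(r) = (-5 + r² + 4*r)/(6*r) (w(r) = ((r + ((r² + 3*r) - 5))/(r + r))/3 = ((r + (-5 + r² + 3*r))/((2*r)))/3 = ((-5 + r² + 4*r)*(1/(2*r)))/3 = ((-5 + r² + 4*r)/(2*r))/3 = (-5 + r² + 4*r)/(6*r))
502*w(F(-1/(-5), (1*4)*6)) = 502*((⅙)*(-5 - (4 - 1))/(-1)) = 502*((⅙)*(-1)*(-5 - 1*3)) = 502*((⅙)*(-1)*(-5 - 3)) = 502*((⅙)*(-1)*(-8)) = 502*(4/3) = 2008/3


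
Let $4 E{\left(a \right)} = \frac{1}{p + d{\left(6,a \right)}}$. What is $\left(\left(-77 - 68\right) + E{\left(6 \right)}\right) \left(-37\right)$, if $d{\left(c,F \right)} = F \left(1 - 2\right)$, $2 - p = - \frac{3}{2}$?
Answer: $\frac{53687}{10} \approx 5368.7$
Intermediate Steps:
$p = \frac{7}{2}$ ($p = 2 - - \frac{3}{2} = 2 + \frac{3}{2} = \frac{7}{2} \approx 3.5$)
$d{\left(c,F \right)} = - F$ ($d{\left(c,F \right)} = F \left(-1\right) = - F$)
$E{\left(a \right)} = \frac{1}{4 \left(\frac{7}{2} - a\right)}$
$\left(\left(-77 - 68\right) + E{\left(6 \right)}\right) \left(-37\right) = \left(\left(-77 - 68\right) - \frac{1}{-14 + 4 \cdot 6}\right) \left(-37\right) = \left(\left(-77 - 68\right) - \frac{1}{-14 + 24}\right) \left(-37\right) = \left(-145 - \frac{1}{10}\right) \left(-37\right) = \left(- \frac{1451}{10}\right) \left(-37\right) = \frac{53687}{10}$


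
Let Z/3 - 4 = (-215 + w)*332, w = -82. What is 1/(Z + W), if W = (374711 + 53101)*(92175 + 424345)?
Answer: 1/220973158440 ≈ 4.5254e-12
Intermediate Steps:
Z = -295800 (Z = 12 + 3*((-215 - 82)*332) = 12 + 3*(-297*332) = 12 + 3*(-98604) = 12 - 295812 = -295800)
W = 220973454240 (W = 427812*516520 = 220973454240)
1/(Z + W) = 1/(-295800 + 220973454240) = 1/220973158440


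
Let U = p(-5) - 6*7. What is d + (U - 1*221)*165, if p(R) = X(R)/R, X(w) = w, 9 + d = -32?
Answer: -43271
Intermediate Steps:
d = -41 (d = -9 - 32 = -41)
p(R) = 1 (p(R) = R/R = 1)
U = -41 (U = 1 - 6*7 = 1 - 42 = -41)
d + (U - 1*221)*165 = -41 + (-41 - 1*221)*165 = -41 + (-41 - 221)*165 = -41 - 262*165 = -41 - 43230 = -43271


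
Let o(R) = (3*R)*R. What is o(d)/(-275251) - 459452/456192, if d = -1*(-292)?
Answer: -60788721629/31391826048 ≈ -1.9365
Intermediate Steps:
d = 292
o(R) = 3*R**2
o(d)/(-275251) - 459452/456192 = (3*292**2)/(-275251) - 459452/456192 = (3*85264)*(-1/275251) - 459452*1/456192 = 255792*(-1/275251) - 114863/114048 = -255792/275251 - 114863/114048 = -60788721629/31391826048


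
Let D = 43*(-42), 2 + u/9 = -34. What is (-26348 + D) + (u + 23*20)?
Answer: -28018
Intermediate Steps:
u = -324 (u = -18 + 9*(-34) = -18 - 306 = -324)
D = -1806
(-26348 + D) + (u + 23*20) = (-26348 - 1806) + (-324 + 23*20) = -28154 + (-324 + 460) = -28154 + 136 = -28018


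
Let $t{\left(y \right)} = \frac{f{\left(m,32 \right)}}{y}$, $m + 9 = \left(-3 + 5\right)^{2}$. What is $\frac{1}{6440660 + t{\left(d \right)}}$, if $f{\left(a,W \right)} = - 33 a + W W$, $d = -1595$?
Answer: $\frac{55}{354236259} \approx 1.5526 \cdot 10^{-7}$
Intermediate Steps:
$m = -5$ ($m = -9 + \left(-3 + 5\right)^{2} = -9 + 2^{2} = -9 + 4 = -5$)
$f{\left(a,W \right)} = W^{2} - 33 a$ ($f{\left(a,W \right)} = - 33 a + W^{2} = W^{2} - 33 a$)
$t{\left(y \right)} = \frac{1189}{y}$ ($t{\left(y \right)} = \frac{32^{2} - -165}{y} = \frac{1024 + 165}{y} = \frac{1189}{y}$)
$\frac{1}{6440660 + t{\left(d \right)}} = \frac{1}{6440660 + \frac{1189}{-1595}} = \frac{1}{6440660 + 1189 \left(- \frac{1}{1595}\right)} = \frac{1}{6440660 - \frac{41}{55}} = \frac{1}{\frac{354236259}{55}} = \frac{55}{354236259}$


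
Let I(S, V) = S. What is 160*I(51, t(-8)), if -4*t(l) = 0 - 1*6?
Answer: 8160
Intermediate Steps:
t(l) = 3/2 (t(l) = -(0 - 1*6)/4 = -(0 - 6)/4 = -1/4*(-6) = 3/2)
160*I(51, t(-8)) = 160*51 = 8160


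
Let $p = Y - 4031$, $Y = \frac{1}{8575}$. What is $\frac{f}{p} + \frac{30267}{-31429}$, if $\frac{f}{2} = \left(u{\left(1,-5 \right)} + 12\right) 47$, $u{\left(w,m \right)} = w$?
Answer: $- \frac{687768642929}{543184641248} \approx -1.2662$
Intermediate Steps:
$Y = \frac{1}{8575} \approx 0.00011662$
$p = - \frac{34565824}{8575}$ ($p = \frac{1}{8575} - 4031 = - \frac{34565824}{8575} \approx -4031.0$)
$f = 1222$ ($f = 2 \left(1 + 12\right) 47 = 2 \cdot 13 \cdot 47 = 2 \cdot 611 = 1222$)
$\frac{f}{p} + \frac{30267}{-31429} = \frac{1222}{- \frac{34565824}{8575}} + \frac{30267}{-31429} = 1222 \left(- \frac{8575}{34565824}\right) + 30267 \left(- \frac{1}{31429}\right) = - \frac{5239325}{17282912} - \frac{30267}{31429} = - \frac{687768642929}{543184641248}$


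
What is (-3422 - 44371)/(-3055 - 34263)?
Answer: 47793/37318 ≈ 1.2807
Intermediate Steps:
(-3422 - 44371)/(-3055 - 34263) = -47793/(-37318) = -47793*(-1/37318) = 47793/37318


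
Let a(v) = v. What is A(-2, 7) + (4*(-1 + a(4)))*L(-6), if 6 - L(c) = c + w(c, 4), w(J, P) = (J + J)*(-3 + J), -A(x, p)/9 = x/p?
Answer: -8046/7 ≈ -1149.4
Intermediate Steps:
A(x, p) = -9*x/p
w(J, P) = 2*J*(-3 + J) (w(J, P) = (2*J)*(-3 + J) = 2*J*(-3 + J))
L(c) = 6 - c - 2*c*(-3 + c) (L(c) = 6 - (c + 2*c*(-3 + c)) = 6 + (-c - 2*c*(-3 + c)) = 6 - c - 2*c*(-3 + c))
A(-2, 7) + (4*(-1 + a(4)))*L(-6) = -9*(-2)/7 + (4*(-1 + 4))*(6 - 1*(-6) - 2*(-6)*(-3 - 6)) = -9*(-2)*⅐ + (4*3)*(6 + 6 - 2*(-6)*(-9)) = 18/7 + 12*(6 + 6 - 108) = 18/7 + 12*(-96) = 18/7 - 1152 = -8046/7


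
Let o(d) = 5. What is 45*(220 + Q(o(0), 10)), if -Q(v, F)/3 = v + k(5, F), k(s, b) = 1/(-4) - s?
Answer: 39735/4 ≈ 9933.8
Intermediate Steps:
k(s, b) = -¼ - s
Q(v, F) = 63/4 - 3*v (Q(v, F) = -3*(v + (-¼ - 1*5)) = -3*(v + (-¼ - 5)) = -3*(v - 21/4) = -3*(-21/4 + v) = 63/4 - 3*v)
45*(220 + Q(o(0), 10)) = 45*(220 + (63/4 - 3*5)) = 45*(220 + (63/4 - 15)) = 45*(220 + ¾) = 45*(883/4) = 39735/4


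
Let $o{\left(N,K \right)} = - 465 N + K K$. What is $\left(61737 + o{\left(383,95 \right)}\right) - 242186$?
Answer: $-349519$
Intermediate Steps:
$o{\left(N,K \right)} = K^{2} - 465 N$ ($o{\left(N,K \right)} = - 465 N + K^{2} = K^{2} - 465 N$)
$\left(61737 + o{\left(383,95 \right)}\right) - 242186 = \left(61737 + \left(95^{2} - 178095\right)\right) - 242186 = \left(61737 + \left(9025 - 178095\right)\right) - 242186 = \left(61737 - 169070\right) - 242186 = -107333 - 242186 = -349519$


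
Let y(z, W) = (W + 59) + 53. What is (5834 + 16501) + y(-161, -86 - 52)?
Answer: 22309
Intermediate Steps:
y(z, W) = 112 + W (y(z, W) = (59 + W) + 53 = 112 + W)
(5834 + 16501) + y(-161, -86 - 52) = (5834 + 16501) + (112 + (-86 - 52)) = 22335 + (112 - 138) = 22335 - 26 = 22309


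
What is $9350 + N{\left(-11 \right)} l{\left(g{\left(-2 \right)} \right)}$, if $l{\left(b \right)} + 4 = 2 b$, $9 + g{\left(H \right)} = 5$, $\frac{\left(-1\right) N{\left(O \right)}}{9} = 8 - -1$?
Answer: $10322$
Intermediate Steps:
$N{\left(O \right)} = -81$ ($N{\left(O \right)} = - 9 \left(8 - -1\right) = - 9 \left(8 + 1\right) = \left(-9\right) 9 = -81$)
$g{\left(H \right)} = -4$ ($g{\left(H \right)} = -9 + 5 = -4$)
$l{\left(b \right)} = -4 + 2 b$
$9350 + N{\left(-11 \right)} l{\left(g{\left(-2 \right)} \right)} = 9350 - 81 \left(-4 + 2 \left(-4\right)\right) = 9350 - 81 \left(-4 - 8\right) = 9350 - -972 = 9350 + 972 = 10322$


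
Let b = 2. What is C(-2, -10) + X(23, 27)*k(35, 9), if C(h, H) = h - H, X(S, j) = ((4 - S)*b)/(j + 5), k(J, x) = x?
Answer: -43/16 ≈ -2.6875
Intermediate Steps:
X(S, j) = (8 - 2*S)/(5 + j) (X(S, j) = ((4 - S)*2)/(j + 5) = (8 - 2*S)/(5 + j))
C(-2, -10) + X(23, 27)*k(35, 9) = (-2 - 1*(-10)) + (2*(4 - 1*23)/(5 + 27))*9 = (-2 + 10) + (2*(4 - 23)/32)*9 = 8 + (2*(1/32)*(-19))*9 = 8 - 19/16*9 = 8 - 171/16 = -43/16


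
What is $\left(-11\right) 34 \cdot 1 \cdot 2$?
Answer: $-748$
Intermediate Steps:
$\left(-11\right) 34 \cdot 1 \cdot 2 = \left(-374\right) 2 = -748$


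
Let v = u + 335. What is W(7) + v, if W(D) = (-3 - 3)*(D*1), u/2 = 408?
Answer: 1109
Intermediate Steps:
u = 816 (u = 2*408 = 816)
v = 1151 (v = 816 + 335 = 1151)
W(D) = -6*D
W(7) + v = -6*7 + 1151 = -42 + 1151 = 1109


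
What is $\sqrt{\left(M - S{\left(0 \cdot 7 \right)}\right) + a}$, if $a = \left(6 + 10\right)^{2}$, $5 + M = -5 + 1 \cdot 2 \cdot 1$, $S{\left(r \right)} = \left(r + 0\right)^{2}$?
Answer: $2 \sqrt{62} \approx 15.748$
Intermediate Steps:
$S{\left(r \right)} = r^{2}$
$M = -8$ ($M = -5 - \left(5 - 2 \cdot 1\right) = -5 + \left(-5 + 1 \cdot 2\right) = -5 + \left(-5 + 2\right) = -5 - 3 = -8$)
$a = 256$ ($a = 16^{2} = 256$)
$\sqrt{\left(M - S{\left(0 \cdot 7 \right)}\right) + a} = \sqrt{\left(-8 - \left(0 \cdot 7\right)^{2}\right) + 256} = \sqrt{\left(-8 - 0^{2}\right) + 256} = \sqrt{\left(-8 - 0\right) + 256} = \sqrt{\left(-8 + 0\right) + 256} = \sqrt{-8 + 256} = \sqrt{248} = 2 \sqrt{62}$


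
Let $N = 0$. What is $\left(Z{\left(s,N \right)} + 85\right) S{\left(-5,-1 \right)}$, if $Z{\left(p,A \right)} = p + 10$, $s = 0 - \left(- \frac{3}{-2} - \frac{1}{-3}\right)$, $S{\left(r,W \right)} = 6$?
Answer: $559$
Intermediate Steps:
$s = - \frac{11}{6}$ ($s = 0 - \left(\left(-3\right) \left(- \frac{1}{2}\right) - - \frac{1}{3}\right) = 0 - \left(\frac{3}{2} + \frac{1}{3}\right) = 0 - \frac{11}{6} = - \frac{11}{6} \approx -1.8333$)
$Z{\left(p,A \right)} = 10 + p$
$\left(Z{\left(s,N \right)} + 85\right) S{\left(-5,-1 \right)} = \left(\left(10 - \frac{11}{6}\right) + 85\right) 6 = \left(\frac{49}{6} + 85\right) 6 = \frac{559}{6} \cdot 6 = 559$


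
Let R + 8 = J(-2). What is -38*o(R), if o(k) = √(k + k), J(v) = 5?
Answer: -38*I*√6 ≈ -93.081*I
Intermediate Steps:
R = -3 (R = -8 + 5 = -3)
o(k) = √2*√k (o(k) = √(2*k) = √2*√k)
-38*o(R) = -38*√2*√(-3) = -38*√2*I*√3 = -38*I*√6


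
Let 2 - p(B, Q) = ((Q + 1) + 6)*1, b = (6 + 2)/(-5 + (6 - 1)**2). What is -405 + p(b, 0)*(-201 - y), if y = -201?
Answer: -405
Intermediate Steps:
b = 2/5 (b = 8/(-5 + 5**2) = 8/(-5 + 25) = 8/20 = 8*(1/20) = 2/5 ≈ 0.40000)
p(B, Q) = -5 - Q (p(B, Q) = 2 - ((Q + 1) + 6) = 2 - ((1 + Q) + 6) = 2 - (7 + Q) = 2 + (-7 - Q) = -5 - Q)
-405 + p(b, 0)*(-201 - y) = -405 + (-5 - 1*0)*(-201 - 1*(-201)) = -405 + (-5 + 0)*(-201 + 201) = -405 - 5*0 = -405 + 0 = -405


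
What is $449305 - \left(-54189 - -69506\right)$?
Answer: $433988$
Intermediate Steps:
$449305 - \left(-54189 - -69506\right) = 449305 - \left(-54189 + 69506\right) = 449305 - 15317 = 433988$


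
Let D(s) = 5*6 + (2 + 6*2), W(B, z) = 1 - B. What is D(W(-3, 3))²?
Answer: 1936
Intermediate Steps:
D(s) = 44 (D(s) = 30 + (2 + 12) = 30 + 14 = 44)
D(W(-3, 3))² = 44² = 1936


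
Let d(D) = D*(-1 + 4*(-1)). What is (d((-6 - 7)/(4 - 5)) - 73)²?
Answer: 19044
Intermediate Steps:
d(D) = -5*D (d(D) = D*(-1 - 4) = D*(-5) = -5*D)
(d((-6 - 7)/(4 - 5)) - 73)² = (-5*(-6 - 7)/(4 - 5) - 73)² = (-(-65)/(-1) - 73)² = (-(-65)*(-1) - 73)² = (-5*13 - 73)² = (-65 - 73)² = (-138)² = 19044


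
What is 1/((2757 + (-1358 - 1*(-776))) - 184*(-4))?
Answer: 1/2911 ≈ 0.00034352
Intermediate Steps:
1/((2757 + (-1358 - 1*(-776))) - 184*(-4)) = 1/((2757 + (-1358 + 776)) + 736) = 1/((2757 - 582) + 736) = 1/(2175 + 736) = 1/2911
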